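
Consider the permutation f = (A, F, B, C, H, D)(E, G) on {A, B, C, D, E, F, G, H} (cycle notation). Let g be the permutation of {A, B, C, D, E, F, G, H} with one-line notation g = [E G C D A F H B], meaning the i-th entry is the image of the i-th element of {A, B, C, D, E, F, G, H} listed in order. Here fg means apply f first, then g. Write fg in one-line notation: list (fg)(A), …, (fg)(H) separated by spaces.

Chase each element through f then g: A → F → F; B → C → C; C → H → B; D → A → E; E → G → H; F → B → G; G → E → A; H → D → D.
So fg in one-line form is F C B E H G A D.

F C B E H G A D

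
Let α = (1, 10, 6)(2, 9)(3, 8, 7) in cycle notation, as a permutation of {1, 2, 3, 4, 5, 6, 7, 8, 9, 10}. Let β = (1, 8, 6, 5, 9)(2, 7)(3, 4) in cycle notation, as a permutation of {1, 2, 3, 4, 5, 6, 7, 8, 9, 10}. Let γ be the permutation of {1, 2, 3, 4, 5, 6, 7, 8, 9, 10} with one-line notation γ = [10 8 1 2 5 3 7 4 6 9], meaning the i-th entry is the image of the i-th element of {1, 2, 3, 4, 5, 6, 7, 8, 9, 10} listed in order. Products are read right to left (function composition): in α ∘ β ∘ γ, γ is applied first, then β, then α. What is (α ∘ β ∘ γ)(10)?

10

(α ∘ β ∘ γ)(10) = α(β(γ(10))). γ(10) = 9, then β(9) = 1, then α(1) = 10, so the result is 10.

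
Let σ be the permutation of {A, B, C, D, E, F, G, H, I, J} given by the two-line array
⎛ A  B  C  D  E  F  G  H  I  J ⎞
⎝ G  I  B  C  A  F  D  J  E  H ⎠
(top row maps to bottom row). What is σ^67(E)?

Tracing E → A → … returns to E after 7 steps, so E lies in a 7-cycle (A G D C B I E).
Powers repeat with period 7 on this cycle, and 67 mod 7 = 4, so σ^67(E) = σ^4(E).
Stepping 4 places around the cycle: E → A → G → D → C.

C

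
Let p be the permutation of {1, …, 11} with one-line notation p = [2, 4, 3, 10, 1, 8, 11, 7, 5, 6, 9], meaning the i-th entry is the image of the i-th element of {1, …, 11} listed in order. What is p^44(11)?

2

Tracing 11 → 9 → … returns to 11 after 10 steps, so 11 lies in a 10-cycle (1, 2, 4, 10, 6, 8, 7, 11, 9, 5).
Since the cycle has length 10, p^44 acts on it the same as p^4 (44 mod 10 = 4).
Stepping 4 places around the cycle: 11 → 9 → 5 → 1 → 2.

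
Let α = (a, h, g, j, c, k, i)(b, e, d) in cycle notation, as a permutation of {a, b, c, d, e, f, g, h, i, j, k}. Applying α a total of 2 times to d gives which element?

d lies in the 3-cycle (b, e, d).
Stepping 2 places around the cycle: d → b → e.

e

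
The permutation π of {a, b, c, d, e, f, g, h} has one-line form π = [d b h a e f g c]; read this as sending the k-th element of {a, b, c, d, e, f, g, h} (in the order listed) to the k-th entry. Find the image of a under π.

d

a is element number 1 of the domain, and entry number 1 of the one-line form is d, so π(a) = d.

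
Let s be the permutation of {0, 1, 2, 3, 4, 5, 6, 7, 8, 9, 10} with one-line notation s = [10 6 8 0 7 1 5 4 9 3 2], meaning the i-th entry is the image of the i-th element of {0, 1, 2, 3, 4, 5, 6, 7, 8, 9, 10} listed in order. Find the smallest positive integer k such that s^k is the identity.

6

Decomposing into disjoint cycles gives cycle lengths 6, 3, 2.
Since disjoint cycles commute, ord(s) = lcm(6, 3, 2) = 6.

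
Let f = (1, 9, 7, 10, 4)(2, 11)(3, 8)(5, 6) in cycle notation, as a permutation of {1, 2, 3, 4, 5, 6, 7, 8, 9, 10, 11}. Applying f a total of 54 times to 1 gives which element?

1 lies in the 5-cycle (1, 9, 7, 10, 4).
Since the cycle has length 5, f^54 acts on it the same as f^4 (54 mod 5 = 4).
Advancing 4 steps from 1: 1 → 9 → 7 → 10 → 4.

4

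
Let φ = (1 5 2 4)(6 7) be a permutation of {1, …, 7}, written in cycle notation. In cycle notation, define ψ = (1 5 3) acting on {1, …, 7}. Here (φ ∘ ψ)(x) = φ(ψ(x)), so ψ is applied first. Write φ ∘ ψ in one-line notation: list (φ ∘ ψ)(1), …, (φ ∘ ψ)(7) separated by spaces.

2 4 5 1 3 7 6

Chase each element through ψ then φ: 1 → 5 → 2; 2 → 2 → 4; 3 → 1 → 5; 4 → 4 → 1; 5 → 3 → 3; 6 → 6 → 7; 7 → 7 → 6.
So φ ∘ ψ in one-line form is 2 4 5 1 3 7 6.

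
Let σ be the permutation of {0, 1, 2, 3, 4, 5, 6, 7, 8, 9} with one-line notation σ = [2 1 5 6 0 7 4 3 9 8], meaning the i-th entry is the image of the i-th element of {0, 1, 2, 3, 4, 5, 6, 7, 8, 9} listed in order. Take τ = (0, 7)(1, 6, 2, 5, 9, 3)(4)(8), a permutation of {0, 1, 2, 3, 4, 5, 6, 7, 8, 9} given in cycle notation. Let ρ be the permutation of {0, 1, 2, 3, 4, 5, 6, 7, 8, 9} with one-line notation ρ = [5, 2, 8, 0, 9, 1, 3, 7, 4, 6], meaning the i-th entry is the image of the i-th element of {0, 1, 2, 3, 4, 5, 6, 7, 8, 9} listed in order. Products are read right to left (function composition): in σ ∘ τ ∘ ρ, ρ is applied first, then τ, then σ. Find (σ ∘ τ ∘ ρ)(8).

0

Chase 8: ρ(8) = 4; τ(4) = 4; σ(4) = 0. Hence (σ ∘ τ ∘ ρ)(8) = 0.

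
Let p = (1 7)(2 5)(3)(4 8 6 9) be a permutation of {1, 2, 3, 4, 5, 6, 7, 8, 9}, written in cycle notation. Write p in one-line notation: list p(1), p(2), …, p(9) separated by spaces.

7 5 3 8 2 9 1 6 4

Each element maps to the next entry in its cycle (wrapping to the front): 1↦7, 2↦5, 3↦3, 4↦8, 5↦2, 6↦9, 7↦1, 8↦6, 9↦4.
Listing these in domain order gives 7 5 3 8 2 9 1 6 4.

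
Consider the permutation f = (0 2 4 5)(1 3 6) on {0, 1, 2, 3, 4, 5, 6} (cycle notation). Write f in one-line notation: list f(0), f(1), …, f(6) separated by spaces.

Reading each image from the cycles: 0↦2, 1↦3, 2↦4, 3↦6, 4↦5, 5↦0, 6↦1.
So the one-line form is 2 3 4 6 5 0 1.

2 3 4 6 5 0 1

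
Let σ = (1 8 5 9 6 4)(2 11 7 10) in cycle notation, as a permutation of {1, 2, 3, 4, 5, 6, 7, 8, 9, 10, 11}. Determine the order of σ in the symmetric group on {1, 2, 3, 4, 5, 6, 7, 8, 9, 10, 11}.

12

The cycle type of σ is (6, 4, 1).
The order is lcm(6, 4) = 12.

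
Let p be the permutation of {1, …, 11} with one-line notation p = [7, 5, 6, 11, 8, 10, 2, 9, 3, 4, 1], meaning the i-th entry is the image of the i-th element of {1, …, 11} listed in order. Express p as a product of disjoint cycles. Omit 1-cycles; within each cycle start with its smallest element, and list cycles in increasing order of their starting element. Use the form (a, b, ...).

(1, 7, 2, 5, 8, 9, 3, 6, 10, 4, 11)

Iterating p from 1 gives 1 → 7 → 2 → 5 → 8 → 9 → 3 → 6 → 10 → 4 → 11 → 1; that is the 11-cycle (1, 7, 2, 5, 8, 9, 3, 6, 10, 4, 11).
Repeating from the next unused element and collecting all non-trivial cycles gives (1, 7, 2, 5, 8, 9, 3, 6, 10, 4, 11).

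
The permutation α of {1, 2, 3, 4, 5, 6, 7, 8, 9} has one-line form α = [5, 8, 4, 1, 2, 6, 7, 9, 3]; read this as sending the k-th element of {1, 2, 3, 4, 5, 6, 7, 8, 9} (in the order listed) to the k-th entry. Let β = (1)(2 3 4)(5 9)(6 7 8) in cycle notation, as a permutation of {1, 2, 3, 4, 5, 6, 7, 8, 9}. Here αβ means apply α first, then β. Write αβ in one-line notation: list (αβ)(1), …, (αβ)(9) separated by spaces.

Chase each element through α then β: 1 → 5 → 9; 2 → 8 → 6; 3 → 4 → 2; 4 → 1 → 1; 5 → 2 → 3; 6 → 6 → 7; 7 → 7 → 8; 8 → 9 → 5; 9 → 3 → 4.
So αβ in one-line form is 9 6 2 1 3 7 8 5 4.

9 6 2 1 3 7 8 5 4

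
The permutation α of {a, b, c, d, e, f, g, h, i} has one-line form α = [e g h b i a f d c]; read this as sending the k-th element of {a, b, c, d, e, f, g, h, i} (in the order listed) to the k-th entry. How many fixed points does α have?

No element satisfies α(x) = x, so there are 0 fixed points.

0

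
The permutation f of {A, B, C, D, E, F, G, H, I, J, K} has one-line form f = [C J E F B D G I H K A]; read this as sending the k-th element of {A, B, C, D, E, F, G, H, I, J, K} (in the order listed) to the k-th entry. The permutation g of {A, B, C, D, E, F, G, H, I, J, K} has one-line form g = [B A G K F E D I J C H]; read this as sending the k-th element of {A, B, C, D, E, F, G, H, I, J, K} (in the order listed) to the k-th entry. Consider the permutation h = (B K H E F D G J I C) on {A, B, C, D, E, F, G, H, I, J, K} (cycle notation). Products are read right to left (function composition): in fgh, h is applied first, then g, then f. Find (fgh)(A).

Apply the permutations in order: h(A) = A, then g(A) = B, then f(B) = J. So (fgh)(A) = J.

J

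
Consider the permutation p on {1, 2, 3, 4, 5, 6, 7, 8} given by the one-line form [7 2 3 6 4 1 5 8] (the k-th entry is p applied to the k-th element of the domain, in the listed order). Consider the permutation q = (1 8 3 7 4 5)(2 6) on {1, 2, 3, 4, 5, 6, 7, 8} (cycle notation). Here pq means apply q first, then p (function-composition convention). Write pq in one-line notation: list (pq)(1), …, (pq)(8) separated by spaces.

(pq)(x) = p(q(x)). Computing each image: p(q(1)) = p(8) = 8, p(q(2)) = p(6) = 1, p(q(3)) = p(7) = 5, p(q(4)) = p(5) = 4, p(q(5)) = p(1) = 7, p(q(6)) = p(2) = 2, p(q(7)) = p(4) = 6, p(q(8)) = p(3) = 3.
Hence pq = [8 1 5 4 7 2 6 3].

8 1 5 4 7 2 6 3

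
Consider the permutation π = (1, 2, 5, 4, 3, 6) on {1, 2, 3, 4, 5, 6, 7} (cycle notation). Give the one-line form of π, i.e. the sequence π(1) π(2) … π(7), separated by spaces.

Reading each image from the cycles: 1↦2, 2↦5, 3↦6, 4↦3, 5↦4, 6↦1, 7↦7.
Listing these in domain order gives 2 5 6 3 4 1 7.

2 5 6 3 4 1 7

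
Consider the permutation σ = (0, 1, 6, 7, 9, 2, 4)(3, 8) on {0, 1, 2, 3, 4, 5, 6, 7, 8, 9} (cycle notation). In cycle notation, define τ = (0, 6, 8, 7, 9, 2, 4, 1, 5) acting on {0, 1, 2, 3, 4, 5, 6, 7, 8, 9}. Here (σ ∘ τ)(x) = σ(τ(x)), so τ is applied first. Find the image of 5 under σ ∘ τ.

1

(σ ∘ τ)(5) = σ(τ(5)). τ(5) = 0, then σ(0) = 1. So (σ ∘ τ)(5) = 1.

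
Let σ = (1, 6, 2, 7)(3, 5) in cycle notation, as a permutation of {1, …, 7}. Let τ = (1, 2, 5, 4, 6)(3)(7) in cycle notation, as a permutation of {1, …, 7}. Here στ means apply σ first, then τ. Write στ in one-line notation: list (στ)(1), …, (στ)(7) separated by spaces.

Chase each element through σ then τ: 1 → 6 → 1; 2 → 7 → 7; 3 → 5 → 4; 4 → 4 → 6; 5 → 3 → 3; 6 → 2 → 5; 7 → 1 → 2.
Collecting the images, στ = [1 7 4 6 3 5 2].

1 7 4 6 3 5 2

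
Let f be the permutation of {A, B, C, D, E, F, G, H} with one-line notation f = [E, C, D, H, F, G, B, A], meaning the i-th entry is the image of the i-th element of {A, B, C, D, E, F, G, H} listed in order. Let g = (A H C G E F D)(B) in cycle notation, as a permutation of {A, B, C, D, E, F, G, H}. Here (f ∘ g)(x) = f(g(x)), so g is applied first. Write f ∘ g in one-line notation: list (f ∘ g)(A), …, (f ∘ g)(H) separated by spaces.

A C B E G H F D

(f ∘ g)(x) = f(g(x)). Computing each image: f(g(A)) = f(H) = A, f(g(B)) = f(B) = C, f(g(C)) = f(G) = B, f(g(D)) = f(A) = E, f(g(E)) = f(F) = G, f(g(F)) = f(D) = H, f(g(G)) = f(E) = F, f(g(H)) = f(C) = D.
Hence f ∘ g = [A C B E G H F D].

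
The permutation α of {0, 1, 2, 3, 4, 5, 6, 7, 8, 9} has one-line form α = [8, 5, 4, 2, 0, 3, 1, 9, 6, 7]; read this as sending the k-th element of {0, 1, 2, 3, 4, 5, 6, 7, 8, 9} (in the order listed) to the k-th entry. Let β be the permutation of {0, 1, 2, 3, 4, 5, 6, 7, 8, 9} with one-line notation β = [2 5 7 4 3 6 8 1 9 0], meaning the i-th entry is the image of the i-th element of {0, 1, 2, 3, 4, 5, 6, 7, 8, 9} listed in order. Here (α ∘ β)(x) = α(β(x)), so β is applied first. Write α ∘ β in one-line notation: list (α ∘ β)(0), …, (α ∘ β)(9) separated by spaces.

4 3 9 0 2 1 6 5 7 8

For each element, apply β then α: 0 → 2 → 4; 1 → 5 → 3; 2 → 7 → 9; 3 → 4 → 0; 4 → 3 → 2; 5 → 6 → 1; 6 → 8 → 6; 7 → 1 → 5; 8 → 9 → 7; 9 → 0 → 8.
Collecting the images, α ∘ β = [4 3 9 0 2 1 6 5 7 8].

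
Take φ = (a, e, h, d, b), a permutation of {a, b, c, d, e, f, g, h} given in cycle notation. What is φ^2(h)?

h lies in the 5-cycle (a, e, h, d, b).
Advancing 2 steps from h: h → d → b.

b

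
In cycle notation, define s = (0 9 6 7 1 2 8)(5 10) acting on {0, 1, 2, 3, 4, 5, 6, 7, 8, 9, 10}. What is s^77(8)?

8

8 lies in the 7-cycle (0 9 6 7 1 2 8).
Powers repeat with period 7 on this cycle, and 77 mod 7 = 0, so s^77(8) = s^0(8).
So s^77(8) = 8.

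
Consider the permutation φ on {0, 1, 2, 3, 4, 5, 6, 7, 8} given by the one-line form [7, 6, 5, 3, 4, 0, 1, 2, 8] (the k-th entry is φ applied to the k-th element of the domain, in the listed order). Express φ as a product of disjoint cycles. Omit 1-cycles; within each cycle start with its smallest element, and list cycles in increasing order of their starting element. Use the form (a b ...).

Iterating φ from 0 gives 0 → 7 → 2 → 5 → 0; that is the 4-cycle (0 7 2 5).
Repeating from the next unused element and collecting all non-trivial cycles gives (0 7 2 5)(1 6).

(0 7 2 5)(1 6)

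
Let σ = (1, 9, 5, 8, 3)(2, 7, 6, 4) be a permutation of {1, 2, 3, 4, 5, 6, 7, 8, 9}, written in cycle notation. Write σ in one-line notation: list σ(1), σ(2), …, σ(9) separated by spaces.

Reading each image from the cycles: 1→9, 2→7, 3→1, 4→2, 5→8, 6→4, 7→6, 8→3, 9→5.
Listing these in domain order gives 9 7 1 2 8 4 6 3 5.

9 7 1 2 8 4 6 3 5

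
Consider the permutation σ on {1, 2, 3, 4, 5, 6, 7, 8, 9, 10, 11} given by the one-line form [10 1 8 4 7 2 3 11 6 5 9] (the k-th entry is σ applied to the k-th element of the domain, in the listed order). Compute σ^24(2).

Tracing 2 → 1 → … returns to 2 after 10 steps, so 2 lies in a 10-cycle (1 10 5 7 3 8 11 9 6 2).
Powers repeat with period 10 on this cycle, and 24 mod 10 = 4, so σ^24(2) = σ^4(2).
Stepping 4 places around the cycle: 2 → 1 → 10 → 5 → 7.

7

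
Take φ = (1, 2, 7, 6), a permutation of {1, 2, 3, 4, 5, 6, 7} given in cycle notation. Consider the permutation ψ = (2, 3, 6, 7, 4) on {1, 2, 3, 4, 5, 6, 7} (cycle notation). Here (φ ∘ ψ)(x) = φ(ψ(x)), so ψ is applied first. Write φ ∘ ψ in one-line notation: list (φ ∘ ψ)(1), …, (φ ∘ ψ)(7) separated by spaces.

2 3 1 7 5 6 4

(φ ∘ ψ)(x) = φ(ψ(x)). Computing each image: φ(ψ(1)) = φ(1) = 2, φ(ψ(2)) = φ(3) = 3, φ(ψ(3)) = φ(6) = 1, φ(ψ(4)) = φ(2) = 7, φ(ψ(5)) = φ(5) = 5, φ(ψ(6)) = φ(7) = 6, φ(ψ(7)) = φ(4) = 4.
Hence φ ∘ ψ = [2 3 1 7 5 6 4].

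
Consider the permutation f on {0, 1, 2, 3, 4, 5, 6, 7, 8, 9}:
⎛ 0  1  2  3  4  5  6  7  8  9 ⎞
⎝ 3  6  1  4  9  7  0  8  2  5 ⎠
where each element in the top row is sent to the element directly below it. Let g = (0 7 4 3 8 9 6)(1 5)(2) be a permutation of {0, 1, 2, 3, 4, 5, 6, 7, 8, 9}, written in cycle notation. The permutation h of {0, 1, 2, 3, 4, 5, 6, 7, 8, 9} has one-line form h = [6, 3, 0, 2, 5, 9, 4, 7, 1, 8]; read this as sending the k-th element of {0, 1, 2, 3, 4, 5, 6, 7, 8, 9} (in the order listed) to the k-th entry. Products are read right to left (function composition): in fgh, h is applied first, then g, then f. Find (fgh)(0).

3

Chase 0: h(0) = 6; g(6) = 0; f(0) = 3. Hence (fgh)(0) = 3.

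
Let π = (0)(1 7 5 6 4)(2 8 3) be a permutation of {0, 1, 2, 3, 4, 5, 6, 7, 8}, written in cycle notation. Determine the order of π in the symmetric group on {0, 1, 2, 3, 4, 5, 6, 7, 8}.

15

The cycle type of π is (5, 3, 1).
Since disjoint cycles commute, ord(π) = lcm(5, 3) = 15.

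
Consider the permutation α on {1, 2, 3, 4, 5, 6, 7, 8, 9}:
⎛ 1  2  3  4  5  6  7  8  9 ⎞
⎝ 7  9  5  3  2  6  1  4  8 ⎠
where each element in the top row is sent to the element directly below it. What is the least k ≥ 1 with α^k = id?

Writing α as disjoint cycles, the cycle lengths are 6, 2, 1.
The order is lcm(6, 2) = 6.

6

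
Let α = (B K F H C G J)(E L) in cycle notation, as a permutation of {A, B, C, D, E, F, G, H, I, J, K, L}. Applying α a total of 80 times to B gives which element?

B lies in the 7-cycle (B K F H C G J).
Powers repeat with period 7 on this cycle, and 80 mod 7 = 3, so α^80(B) = α^3(B).
Advancing 3 steps from B: B → K → F → H.

H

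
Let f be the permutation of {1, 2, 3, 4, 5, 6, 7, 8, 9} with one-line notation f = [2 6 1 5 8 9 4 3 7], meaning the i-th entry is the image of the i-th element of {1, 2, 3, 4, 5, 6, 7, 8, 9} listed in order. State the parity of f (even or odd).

In disjoint-cycle form the cycle lengths are 9.
A cycle is odd iff its length is even; f has 0 even-length cycles, so sgn(f) = (−1)^0 and f is even.

even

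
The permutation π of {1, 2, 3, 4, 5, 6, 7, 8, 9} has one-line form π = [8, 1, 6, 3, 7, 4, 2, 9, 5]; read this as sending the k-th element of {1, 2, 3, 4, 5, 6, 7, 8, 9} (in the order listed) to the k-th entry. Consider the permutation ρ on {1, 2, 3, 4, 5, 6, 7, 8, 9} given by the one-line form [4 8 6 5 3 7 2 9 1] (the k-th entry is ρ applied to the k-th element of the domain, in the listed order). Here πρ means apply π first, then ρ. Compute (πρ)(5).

2

π(5) = 7, then ρ(7) = 2; composing gives (πρ)(5) = 2.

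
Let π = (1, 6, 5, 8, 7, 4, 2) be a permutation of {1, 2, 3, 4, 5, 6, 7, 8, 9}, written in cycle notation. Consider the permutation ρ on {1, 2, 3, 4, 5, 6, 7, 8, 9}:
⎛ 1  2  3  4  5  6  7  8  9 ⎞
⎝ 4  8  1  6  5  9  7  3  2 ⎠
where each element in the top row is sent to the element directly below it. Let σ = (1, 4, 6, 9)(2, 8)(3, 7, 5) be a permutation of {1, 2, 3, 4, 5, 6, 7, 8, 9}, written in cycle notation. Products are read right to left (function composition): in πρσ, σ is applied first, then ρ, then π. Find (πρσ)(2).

(πρσ)(2) = π(ρ(σ(2))). σ(2) = 8, then ρ(8) = 3, then π(3) = 3, so the result is 3.

3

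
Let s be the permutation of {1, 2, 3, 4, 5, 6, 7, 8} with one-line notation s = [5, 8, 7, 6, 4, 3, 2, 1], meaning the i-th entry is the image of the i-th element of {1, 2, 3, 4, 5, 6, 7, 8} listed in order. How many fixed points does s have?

No element satisfies s(x) = x, so there are 0 fixed points.

0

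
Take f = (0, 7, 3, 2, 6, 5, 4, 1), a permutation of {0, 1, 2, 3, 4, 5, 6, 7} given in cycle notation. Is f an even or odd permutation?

odd

The cycle lengths are 8.
A cycle of length ℓ contributes ℓ−1 transpositions, so f is a product of 7 transpositions — odd.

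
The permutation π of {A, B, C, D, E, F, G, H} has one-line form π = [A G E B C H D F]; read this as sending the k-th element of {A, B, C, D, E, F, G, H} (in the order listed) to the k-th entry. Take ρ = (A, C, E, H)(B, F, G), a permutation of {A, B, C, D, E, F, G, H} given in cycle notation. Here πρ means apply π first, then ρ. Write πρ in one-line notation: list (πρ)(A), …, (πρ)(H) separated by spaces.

C B H F E A D G

(πρ)(x) = ρ(π(x)). Computing each image: ρ(π(A)) = ρ(A) = C, ρ(π(B)) = ρ(G) = B, ρ(π(C)) = ρ(E) = H, ρ(π(D)) = ρ(B) = F, ρ(π(E)) = ρ(C) = E, ρ(π(F)) = ρ(H) = A, ρ(π(G)) = ρ(D) = D, ρ(π(H)) = ρ(F) = G.
Hence πρ = [C B H F E A D G].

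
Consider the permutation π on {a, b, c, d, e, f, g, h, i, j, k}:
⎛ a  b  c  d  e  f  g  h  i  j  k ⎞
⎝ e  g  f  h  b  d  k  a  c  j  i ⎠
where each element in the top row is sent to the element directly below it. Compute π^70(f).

f

Tracing f → d → … returns to f after 10 steps, so f lies in a 10-cycle (a, e, b, g, k, i, c, f, d, h).
On a 10-cycle, π^10 is the identity, so π^70 = π^0 there (70 ≡ 0 mod 10).
So π^70(f) = f.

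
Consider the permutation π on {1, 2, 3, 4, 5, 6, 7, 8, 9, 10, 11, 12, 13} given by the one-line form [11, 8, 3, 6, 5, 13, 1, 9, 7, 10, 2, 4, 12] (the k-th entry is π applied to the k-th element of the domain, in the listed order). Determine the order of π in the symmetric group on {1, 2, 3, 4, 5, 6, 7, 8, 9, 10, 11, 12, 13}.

Writing π as disjoint cycles, the cycle lengths are 6, 4, 1, 1, 1.
Since disjoint cycles commute, ord(π) = lcm(6, 4) = 12.

12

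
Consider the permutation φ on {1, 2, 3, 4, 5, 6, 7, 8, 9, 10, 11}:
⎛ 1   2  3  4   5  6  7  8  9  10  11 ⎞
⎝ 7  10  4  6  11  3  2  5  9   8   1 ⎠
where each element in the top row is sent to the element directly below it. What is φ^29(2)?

10

Tracing 2 → 10 → … returns to 2 after 7 steps, so 2 lies in a 7-cycle (1, 7, 2, 10, 8, 5, 11).
Powers repeat with period 7 on this cycle, and 29 mod 7 = 1, so φ^29(2) = φ^1(2).
Advancing 1 step from 2: 2 → 10.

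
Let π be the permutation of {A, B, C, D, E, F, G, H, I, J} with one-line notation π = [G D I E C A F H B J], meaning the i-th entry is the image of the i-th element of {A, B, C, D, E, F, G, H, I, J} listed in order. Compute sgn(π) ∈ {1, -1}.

In disjoint-cycle form the cycle lengths are 5, 3, 1, 1.
A cycle is odd iff its length is even; π has 0 even-length cycles, so sgn(π) = (−1)^0 and π is even.

1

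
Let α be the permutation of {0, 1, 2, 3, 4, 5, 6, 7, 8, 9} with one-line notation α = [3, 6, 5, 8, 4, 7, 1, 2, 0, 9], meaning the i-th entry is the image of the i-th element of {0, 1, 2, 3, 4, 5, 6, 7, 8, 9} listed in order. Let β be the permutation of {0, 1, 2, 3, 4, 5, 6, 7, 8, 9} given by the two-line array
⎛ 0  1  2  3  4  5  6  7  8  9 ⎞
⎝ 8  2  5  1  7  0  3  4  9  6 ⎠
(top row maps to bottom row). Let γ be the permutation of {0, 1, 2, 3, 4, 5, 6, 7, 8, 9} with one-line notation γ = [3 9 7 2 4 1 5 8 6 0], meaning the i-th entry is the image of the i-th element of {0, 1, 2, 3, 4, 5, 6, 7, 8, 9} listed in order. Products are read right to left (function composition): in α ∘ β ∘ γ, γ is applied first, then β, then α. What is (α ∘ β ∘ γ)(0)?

Apply the permutations in order: γ(0) = 3, then β(3) = 1, then α(1) = 6. So (α ∘ β ∘ γ)(0) = 6.

6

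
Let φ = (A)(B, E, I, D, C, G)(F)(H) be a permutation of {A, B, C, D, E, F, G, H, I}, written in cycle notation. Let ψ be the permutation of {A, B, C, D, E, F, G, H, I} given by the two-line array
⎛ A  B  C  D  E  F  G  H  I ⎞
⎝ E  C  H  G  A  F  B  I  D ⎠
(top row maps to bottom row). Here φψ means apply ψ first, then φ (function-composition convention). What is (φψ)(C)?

H

ψ(C) = H, then φ(H) = H; composing gives (φψ)(C) = H.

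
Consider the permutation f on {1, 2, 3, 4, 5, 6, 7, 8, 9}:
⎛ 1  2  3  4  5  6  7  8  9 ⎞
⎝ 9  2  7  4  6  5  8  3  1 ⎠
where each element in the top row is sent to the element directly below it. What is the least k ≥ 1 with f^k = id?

6

Writing f as disjoint cycles, the cycle lengths are 3, 2, 2, 1, 1.
The order is lcm(3, 2, 2) = 6.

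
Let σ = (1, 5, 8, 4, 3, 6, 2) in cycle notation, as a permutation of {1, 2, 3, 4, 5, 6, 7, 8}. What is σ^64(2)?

1

2 lies in the 7-cycle (1, 5, 8, 4, 3, 6, 2).
Powers repeat with period 7 on this cycle, and 64 mod 7 = 1, so σ^64(2) = σ^1(2).
Advancing 1 step from 2: 2 → 1.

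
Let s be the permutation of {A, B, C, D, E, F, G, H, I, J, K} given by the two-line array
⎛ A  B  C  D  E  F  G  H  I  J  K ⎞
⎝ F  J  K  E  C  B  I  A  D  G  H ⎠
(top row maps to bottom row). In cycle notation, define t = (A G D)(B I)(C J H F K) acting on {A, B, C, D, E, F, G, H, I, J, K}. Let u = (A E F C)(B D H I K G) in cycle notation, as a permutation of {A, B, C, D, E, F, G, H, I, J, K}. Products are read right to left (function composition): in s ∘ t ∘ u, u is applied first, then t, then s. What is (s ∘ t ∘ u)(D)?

(s ∘ t ∘ u)(D) = s(t(u(D))). u(D) = H, then t(H) = F, then s(F) = B, so the result is B.

B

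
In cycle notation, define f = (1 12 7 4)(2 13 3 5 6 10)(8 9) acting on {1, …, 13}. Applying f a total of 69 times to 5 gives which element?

2

5 lies in the 6-cycle (2 13 3 5 6 10).
On a 6-cycle, f^6 is the identity, so f^69 = f^3 there (69 ≡ 3 mod 6).
Advancing 3 steps from 5: 5 → 6 → 10 → 2.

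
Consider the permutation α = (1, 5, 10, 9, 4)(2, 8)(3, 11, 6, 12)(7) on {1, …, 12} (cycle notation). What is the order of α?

20

The cycle type of α is (5, 4, 2, 1).
Since disjoint cycles commute, ord(α) = lcm(5, 4, 2) = 20.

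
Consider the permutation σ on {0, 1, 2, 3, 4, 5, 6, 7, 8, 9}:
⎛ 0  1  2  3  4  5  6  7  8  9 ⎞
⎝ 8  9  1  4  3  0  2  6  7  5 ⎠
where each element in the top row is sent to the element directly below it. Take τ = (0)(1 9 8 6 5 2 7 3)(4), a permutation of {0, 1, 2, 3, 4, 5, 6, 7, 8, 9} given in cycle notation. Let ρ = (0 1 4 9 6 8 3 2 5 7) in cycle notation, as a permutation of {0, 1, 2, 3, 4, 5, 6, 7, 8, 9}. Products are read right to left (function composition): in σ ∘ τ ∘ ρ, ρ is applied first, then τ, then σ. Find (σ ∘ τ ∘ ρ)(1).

3

Chase 1: ρ(1) = 4; τ(4) = 4; σ(4) = 3. Hence (σ ∘ τ ∘ ρ)(1) = 3.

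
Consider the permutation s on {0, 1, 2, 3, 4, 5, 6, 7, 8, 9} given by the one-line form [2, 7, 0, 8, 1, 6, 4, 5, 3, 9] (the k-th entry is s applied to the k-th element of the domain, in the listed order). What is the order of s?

Writing s as disjoint cycles, the cycle lengths are 5, 2, 2, 1.
The order of s is the least common multiple of its cycle lengths: lcm(5, 2, 2) = 10.

10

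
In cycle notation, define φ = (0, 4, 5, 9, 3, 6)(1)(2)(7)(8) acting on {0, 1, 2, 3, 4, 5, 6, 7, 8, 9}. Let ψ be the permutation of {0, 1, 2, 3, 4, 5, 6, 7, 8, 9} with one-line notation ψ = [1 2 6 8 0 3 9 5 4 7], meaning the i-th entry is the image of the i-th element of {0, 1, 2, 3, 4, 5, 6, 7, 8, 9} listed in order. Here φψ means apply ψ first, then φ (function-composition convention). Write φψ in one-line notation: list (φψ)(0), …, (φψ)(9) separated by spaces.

1 2 0 8 4 6 3 9 5 7

Chase each element through ψ then φ: 0 → 1 → 1; 1 → 2 → 2; 2 → 6 → 0; 3 → 8 → 8; 4 → 0 → 4; 5 → 3 → 6; 6 → 9 → 3; 7 → 5 → 9; 8 → 4 → 5; 9 → 7 → 7.
Collecting the images, φψ = [1 2 0 8 4 6 3 9 5 7].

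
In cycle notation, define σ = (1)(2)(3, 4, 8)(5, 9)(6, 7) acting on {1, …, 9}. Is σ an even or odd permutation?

even

The cycle lengths are 3, 2, 2, 1, 1.
A cycle of length ℓ contributes ℓ−1 transpositions, so σ is a product of 2 + 1 + 1 = 4 transpositions — even.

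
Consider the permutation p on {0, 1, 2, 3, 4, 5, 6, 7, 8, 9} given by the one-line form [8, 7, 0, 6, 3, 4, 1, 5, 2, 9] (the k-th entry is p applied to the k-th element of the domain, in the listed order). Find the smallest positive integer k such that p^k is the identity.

The disjoint-cycle form of p has cycle lengths 6, 3, 1.
Since disjoint cycles commute, ord(p) = lcm(6, 3) = 6.

6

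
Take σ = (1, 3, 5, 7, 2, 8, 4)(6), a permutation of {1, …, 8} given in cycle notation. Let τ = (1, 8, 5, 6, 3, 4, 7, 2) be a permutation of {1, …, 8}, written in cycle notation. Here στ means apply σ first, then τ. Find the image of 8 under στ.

σ(8) = 4, then τ(4) = 7; composing gives (στ)(8) = 7.

7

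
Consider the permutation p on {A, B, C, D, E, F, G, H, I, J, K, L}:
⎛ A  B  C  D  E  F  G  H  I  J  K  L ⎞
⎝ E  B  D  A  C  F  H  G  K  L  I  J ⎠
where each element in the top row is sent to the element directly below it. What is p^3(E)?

A

Tracing E → C → … returns to E after 4 steps, so E lies in a 4-cycle (A, E, C, D).
Stepping 3 places around the cycle: E → C → D → A.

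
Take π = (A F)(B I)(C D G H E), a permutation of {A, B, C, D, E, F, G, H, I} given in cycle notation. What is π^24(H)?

G

H lies in the 5-cycle (C D G H E).
On a 5-cycle, π^5 is the identity, so π^24 = π^4 there (24 ≡ 4 mod 5).
Stepping 4 places around the cycle: H → E → C → D → G.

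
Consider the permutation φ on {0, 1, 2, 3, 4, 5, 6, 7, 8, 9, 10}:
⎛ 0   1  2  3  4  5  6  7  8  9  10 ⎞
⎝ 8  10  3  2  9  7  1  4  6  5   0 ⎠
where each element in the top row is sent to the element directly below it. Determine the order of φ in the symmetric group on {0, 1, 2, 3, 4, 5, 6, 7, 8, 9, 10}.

20

The disjoint-cycle form of φ has cycle lengths 5, 4, 2.
The order is lcm(5, 4, 2) = 20.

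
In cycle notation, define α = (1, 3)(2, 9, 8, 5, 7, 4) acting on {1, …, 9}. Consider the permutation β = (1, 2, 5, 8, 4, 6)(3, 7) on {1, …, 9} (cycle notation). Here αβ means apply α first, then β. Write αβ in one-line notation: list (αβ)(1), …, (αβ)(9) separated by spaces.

7 9 2 5 3 1 6 8 4

For each element, apply α then β: 1 → 3 → 7; 2 → 9 → 9; 3 → 1 → 2; 4 → 2 → 5; 5 → 7 → 3; 6 → 6 → 1; 7 → 4 → 6; 8 → 5 → 8; 9 → 8 → 4.
So αβ in one-line form is 7 9 2 5 3 1 6 8 4.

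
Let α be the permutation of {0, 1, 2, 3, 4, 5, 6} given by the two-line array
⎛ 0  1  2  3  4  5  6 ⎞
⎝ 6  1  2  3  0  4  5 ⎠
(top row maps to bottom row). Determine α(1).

The entry below 1 in the array is 1, so α(1) = 1.

1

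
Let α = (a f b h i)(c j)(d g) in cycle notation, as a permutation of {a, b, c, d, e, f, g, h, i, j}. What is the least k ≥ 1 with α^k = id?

The cycle type of α is (5, 2, 2, 1).
Since disjoint cycles commute, ord(α) = lcm(5, 2, 2) = 10.

10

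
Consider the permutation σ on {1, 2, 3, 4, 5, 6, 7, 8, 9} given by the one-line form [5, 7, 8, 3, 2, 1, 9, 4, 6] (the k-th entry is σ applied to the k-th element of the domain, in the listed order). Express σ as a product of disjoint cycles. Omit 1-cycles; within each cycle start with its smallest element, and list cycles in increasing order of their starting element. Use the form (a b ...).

From 1: 1 → 5 → 2 → 7 → 9 → 6 → 1, closing the cycle (1 5 2 7 9 6).
Continuing from each remaining unvisited element yields (1 5 2 7 9 6)(3 8 4).

(1 5 2 7 9 6)(3 8 4)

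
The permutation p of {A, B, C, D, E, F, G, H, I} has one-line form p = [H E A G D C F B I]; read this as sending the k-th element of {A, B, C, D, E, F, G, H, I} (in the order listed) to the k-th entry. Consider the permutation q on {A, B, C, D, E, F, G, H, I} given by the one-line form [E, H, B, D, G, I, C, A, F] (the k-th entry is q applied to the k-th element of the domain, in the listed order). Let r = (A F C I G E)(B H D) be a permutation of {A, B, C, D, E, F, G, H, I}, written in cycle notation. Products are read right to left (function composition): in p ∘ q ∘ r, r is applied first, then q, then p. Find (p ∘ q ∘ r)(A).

(p ∘ q ∘ r)(A) = p(q(r(A))). r(A) = F, then q(F) = I, then p(I) = I, so the result is I.

I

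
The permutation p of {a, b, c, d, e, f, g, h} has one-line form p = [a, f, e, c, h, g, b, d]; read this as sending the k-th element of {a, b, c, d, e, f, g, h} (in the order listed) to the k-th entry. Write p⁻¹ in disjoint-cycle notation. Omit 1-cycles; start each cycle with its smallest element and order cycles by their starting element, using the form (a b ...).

First write p in disjoint cycles: (b f g)(c e h d).
Reversing each cycle (and rotating so the smallest element leads) gives p⁻¹ = (b g f)(c d h e).

(b g f)(c d h e)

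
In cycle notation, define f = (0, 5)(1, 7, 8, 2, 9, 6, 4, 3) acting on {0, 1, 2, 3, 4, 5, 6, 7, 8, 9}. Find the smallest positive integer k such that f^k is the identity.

The disjoint cycles have lengths 8, 2.
Since disjoint cycles commute, ord(f) = lcm(8, 2) = 8.

8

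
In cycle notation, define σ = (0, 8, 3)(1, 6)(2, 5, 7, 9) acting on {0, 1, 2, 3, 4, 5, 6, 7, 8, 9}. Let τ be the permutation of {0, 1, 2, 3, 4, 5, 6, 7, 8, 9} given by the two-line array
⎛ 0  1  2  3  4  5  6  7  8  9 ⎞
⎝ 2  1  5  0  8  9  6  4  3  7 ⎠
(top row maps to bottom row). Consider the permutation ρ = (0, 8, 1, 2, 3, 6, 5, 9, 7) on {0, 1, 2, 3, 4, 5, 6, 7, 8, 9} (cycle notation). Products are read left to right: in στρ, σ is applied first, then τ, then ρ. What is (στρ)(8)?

8

Apply the permutations in order: σ(8) = 3, then τ(3) = 0, then ρ(0) = 8. So (στρ)(8) = 8.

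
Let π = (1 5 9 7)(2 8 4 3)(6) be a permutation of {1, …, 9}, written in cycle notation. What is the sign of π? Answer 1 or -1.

The cycle lengths are 4, 4, 1.
A cycle of length ℓ contributes ℓ−1 transpositions, so π is a product of 3 + 3 = 6 transpositions — even.

1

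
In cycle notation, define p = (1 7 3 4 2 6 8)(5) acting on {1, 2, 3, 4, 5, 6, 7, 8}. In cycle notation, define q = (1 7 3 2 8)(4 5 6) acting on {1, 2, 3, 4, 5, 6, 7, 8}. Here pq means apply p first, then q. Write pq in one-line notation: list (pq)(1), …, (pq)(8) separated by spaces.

3 4 5 8 6 1 2 7

For each element, apply p then q: 1 → 7 → 3; 2 → 6 → 4; 3 → 4 → 5; 4 → 2 → 8; 5 → 5 → 6; 6 → 8 → 1; 7 → 3 → 2; 8 → 1 → 7.
So pq in one-line form is 3 4 5 8 6 1 2 7.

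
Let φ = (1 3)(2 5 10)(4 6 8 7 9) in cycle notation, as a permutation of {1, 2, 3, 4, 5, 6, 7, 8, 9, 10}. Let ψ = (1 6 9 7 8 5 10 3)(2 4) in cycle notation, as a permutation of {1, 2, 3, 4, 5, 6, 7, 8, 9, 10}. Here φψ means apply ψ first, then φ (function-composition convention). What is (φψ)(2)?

6

ψ(2) = 4, then φ(4) = 6; composing gives (φψ)(2) = 6.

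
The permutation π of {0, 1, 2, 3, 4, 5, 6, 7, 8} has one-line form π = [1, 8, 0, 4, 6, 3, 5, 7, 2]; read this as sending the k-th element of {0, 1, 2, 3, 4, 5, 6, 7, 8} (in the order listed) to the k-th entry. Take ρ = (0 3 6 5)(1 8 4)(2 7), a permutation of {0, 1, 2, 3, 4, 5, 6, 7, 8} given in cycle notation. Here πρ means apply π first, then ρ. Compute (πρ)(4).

(πρ)(4) = ρ(π(4)). π(4) = 6, then ρ(6) = 5. So (πρ)(4) = 5.

5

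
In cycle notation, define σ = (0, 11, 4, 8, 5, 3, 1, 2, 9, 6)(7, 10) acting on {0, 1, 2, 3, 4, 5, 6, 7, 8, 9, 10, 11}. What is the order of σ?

The disjoint cycles have lengths 10, 2.
The order is lcm(10, 2) = 10.

10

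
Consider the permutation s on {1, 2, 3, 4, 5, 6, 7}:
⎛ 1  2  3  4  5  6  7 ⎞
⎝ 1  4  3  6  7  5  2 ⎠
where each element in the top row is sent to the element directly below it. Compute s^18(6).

Tracing 6 → 5 → … returns to 6 after 5 steps, so 6 lies in a 5-cycle (2 4 6 5 7).
Since the cycle has length 5, s^18 acts on it the same as s^3 (18 mod 5 = 3).
Advancing 3 steps from 6: 6 → 5 → 7 → 2.

2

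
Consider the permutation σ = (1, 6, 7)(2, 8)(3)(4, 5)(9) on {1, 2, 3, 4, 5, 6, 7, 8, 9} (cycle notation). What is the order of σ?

The disjoint cycles have lengths 3, 2, 2, 1, 1.
The order of σ is the least common multiple of its cycle lengths: lcm(3, 2, 2) = 6.

6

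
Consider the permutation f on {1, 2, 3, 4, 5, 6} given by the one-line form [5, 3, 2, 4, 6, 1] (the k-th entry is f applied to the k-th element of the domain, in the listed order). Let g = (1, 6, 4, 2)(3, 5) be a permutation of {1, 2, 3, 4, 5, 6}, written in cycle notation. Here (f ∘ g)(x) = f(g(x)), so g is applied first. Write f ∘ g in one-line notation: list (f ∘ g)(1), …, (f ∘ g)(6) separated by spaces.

1 5 6 3 2 4

Chase each element through g then f: 1 → 6 → 1; 2 → 1 → 5; 3 → 5 → 6; 4 → 2 → 3; 5 → 3 → 2; 6 → 4 → 4.
Collecting the images, f ∘ g = [1 5 6 3 2 4].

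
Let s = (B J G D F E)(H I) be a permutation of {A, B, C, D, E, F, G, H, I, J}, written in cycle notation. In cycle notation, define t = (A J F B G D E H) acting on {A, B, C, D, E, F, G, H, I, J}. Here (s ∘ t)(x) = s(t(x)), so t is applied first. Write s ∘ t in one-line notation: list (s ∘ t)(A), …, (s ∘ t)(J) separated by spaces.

(s ∘ t)(x) = s(t(x)). Computing each image: s(t(A)) = s(J) = G, s(t(B)) = s(G) = D, s(t(C)) = s(C) = C, s(t(D)) = s(E) = B, s(t(E)) = s(H) = I, s(t(F)) = s(B) = J, s(t(G)) = s(D) = F, s(t(H)) = s(A) = A, s(t(I)) = s(I) = H, s(t(J)) = s(F) = E.
Hence s ∘ t = [G D C B I J F A H E].

G D C B I J F A H E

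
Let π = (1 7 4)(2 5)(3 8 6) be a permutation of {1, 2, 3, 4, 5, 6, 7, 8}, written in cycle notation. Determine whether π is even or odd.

The cycle lengths are 3, 3, 2.
A cycle is odd iff its length is even; π has 1 even-length cycle, so sgn(π) = (−1)^1 and π is odd.

odd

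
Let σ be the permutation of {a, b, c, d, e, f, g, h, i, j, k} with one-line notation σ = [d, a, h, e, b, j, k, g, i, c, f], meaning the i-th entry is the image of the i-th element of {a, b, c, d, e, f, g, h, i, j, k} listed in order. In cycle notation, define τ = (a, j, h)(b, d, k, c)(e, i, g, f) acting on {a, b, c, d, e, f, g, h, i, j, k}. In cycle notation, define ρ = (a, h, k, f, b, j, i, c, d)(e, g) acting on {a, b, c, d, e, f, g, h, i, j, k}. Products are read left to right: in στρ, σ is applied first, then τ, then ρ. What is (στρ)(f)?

k

Apply the permutations in order: σ(f) = j, then τ(j) = h, then ρ(h) = k. So (στρ)(f) = k.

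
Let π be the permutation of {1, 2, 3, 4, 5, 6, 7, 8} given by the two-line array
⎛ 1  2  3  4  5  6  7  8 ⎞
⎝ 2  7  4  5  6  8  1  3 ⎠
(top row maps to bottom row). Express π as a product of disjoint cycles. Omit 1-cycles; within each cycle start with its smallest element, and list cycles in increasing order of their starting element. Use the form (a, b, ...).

Iterating π from 1 gives 1 → 2 → 7 → 1; that is the 3-cycle (1, 2, 7).
Continuing from each remaining unvisited element yields (1, 2, 7)(3, 4, 5, 6, 8).

(1, 2, 7)(3, 4, 5, 6, 8)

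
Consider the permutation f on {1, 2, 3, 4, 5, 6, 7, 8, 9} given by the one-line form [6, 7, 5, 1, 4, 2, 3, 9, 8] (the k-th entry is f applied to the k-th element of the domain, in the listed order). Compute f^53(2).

Tracing 2 → 7 → … returns to 2 after 7 steps, so 2 lies in a 7-cycle (1 6 2 7 3 5 4).
Powers repeat with period 7 on this cycle, and 53 mod 7 = 4, so f^53(2) = f^4(2).
Advancing 4 steps from 2: 2 → 7 → 3 → 5 → 4.

4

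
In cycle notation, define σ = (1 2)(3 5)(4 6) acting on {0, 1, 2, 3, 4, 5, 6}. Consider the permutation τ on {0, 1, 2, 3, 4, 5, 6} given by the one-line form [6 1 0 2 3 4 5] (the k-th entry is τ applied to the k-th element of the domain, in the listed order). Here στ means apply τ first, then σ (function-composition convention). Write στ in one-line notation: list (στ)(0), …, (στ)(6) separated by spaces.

4 2 0 1 5 6 3

(στ)(x) = σ(τ(x)). Computing each image: σ(τ(0)) = σ(6) = 4, σ(τ(1)) = σ(1) = 2, σ(τ(2)) = σ(0) = 0, σ(τ(3)) = σ(2) = 1, σ(τ(4)) = σ(3) = 5, σ(τ(5)) = σ(4) = 6, σ(τ(6)) = σ(5) = 3.
Hence στ = [4 2 0 1 5 6 3].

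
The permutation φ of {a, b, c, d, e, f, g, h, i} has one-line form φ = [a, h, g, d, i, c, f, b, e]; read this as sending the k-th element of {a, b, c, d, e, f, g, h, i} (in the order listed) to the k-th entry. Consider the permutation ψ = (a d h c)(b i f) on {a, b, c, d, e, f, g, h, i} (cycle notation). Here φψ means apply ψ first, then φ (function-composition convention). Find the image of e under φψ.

(φψ)(e) = φ(ψ(e)). ψ(e) = e, then φ(e) = i. So (φψ)(e) = i.

i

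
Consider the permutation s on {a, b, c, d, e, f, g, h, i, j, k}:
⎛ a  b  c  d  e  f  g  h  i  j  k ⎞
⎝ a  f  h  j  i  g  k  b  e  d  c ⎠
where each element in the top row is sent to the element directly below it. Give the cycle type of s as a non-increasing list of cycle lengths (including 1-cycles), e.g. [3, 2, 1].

[6, 2, 2, 1]

The disjoint cycles are (a)(b f g k c h)(d j)(e i), with lengths 6, 2, 2, 1 in non-increasing order.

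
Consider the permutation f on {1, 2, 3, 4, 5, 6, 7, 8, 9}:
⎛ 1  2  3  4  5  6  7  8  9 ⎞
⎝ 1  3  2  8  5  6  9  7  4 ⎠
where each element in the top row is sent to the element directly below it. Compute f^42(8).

Tracing 8 → 7 → … returns to 8 after 4 steps, so 8 lies in a 4-cycle (4 8 7 9).
Powers repeat with period 4 on this cycle, and 42 mod 4 = 2, so f^42(8) = f^2(8).
Stepping 2 places around the cycle: 8 → 7 → 9.

9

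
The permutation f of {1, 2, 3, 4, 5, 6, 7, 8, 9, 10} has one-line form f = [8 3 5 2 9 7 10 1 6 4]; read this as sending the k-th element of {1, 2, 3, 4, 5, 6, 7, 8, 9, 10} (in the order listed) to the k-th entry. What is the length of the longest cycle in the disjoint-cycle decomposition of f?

8

Decomposing into disjoint cycles gives (1, 8)(2, 3, 5, 9, 6, 7, 10, 4); the longest has length 8.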